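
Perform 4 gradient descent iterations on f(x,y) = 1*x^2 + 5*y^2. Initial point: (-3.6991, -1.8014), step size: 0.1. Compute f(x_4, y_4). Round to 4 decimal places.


Gradient descent on f(x,y) = 1*x^2 + 5*y^2.
Starting point: (-3.6991, -1.8014), alpha = 0.1
Step 1: grad_x = 2*1*-3.6991 = -7.3982, grad_y = 2*5*-1.8014 = -18.014
  x_1 = -3.6991 - 0.1*-7.3982 = -2.9593
  y_1 = -1.8014 - 0.1*-18.014 = 0.0
Step 2: grad_x = 2*1*-2.9593 = -5.9186, grad_y = 2*5*0.0 = 0.0
  x_2 = -2.9593 - 0.1*-5.9186 = -2.3674
  y_2 = 0.0 - 0.1*0.0 = 0.0
Step 3: grad_x = 2*1*-2.3674 = -4.7348, grad_y = 2*5*0.0 = 0.0
  x_3 = -2.3674 - 0.1*-4.7348 = -1.8939
  y_3 = 0.0 - 0.1*0.0 = 0.0
Step 4: grad_x = 2*1*-1.8939 = -3.7879, grad_y = 2*5*0.0 = 0.0
  x_4 = -1.8939 - 0.1*-3.7879 = -1.5152
  y_4 = 0.0 - 0.1*0.0 = 0.0
f(-1.5152, 0.0) = 1*(-1.5152)^2 + 5*0.0^2 = 2.2957


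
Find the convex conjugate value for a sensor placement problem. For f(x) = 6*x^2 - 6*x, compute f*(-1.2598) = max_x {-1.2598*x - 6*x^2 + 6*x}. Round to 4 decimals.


f*(y) = sup_x {y*x - a*x^2 - b*x} = sup_x {(y-b)*x - a*x^2}
FOC: (y - b) - 2a*x = 0 => x* = (y - b)/(2a)
x* = (-1.2598 + 6)/(2*6) = 0.395
f*(-1.2598) = (y-b)^2/(4a) = (-1.2598 + 6)^2/(4*6)
= 22.4695/24 = 0.9362


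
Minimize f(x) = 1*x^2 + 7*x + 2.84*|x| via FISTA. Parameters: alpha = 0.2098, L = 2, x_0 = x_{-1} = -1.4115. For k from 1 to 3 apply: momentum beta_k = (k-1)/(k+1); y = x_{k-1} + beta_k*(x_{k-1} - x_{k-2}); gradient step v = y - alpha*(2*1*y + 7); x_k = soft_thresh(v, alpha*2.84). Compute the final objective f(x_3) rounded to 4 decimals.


FISTA on f(x) = 1*x^2 + 7*x + 2.84*|x|
L = 2, alpha = 0.2098
Iteration 1: beta = 0.0, y = -1.4115 + 0.0*(-1.4115 + 1.4115) = -1.4115
  grad(y) = 4.177, v = y - alpha*grad = -2.2878
  prox(v) = soft_thresh(-2.2878, 0.5958) = -1.692
Iteration 2: beta = 0.3333, y = -1.692 + 0.3333*(-1.692 + 1.4115) = -1.7855
  grad(y) = 3.429, v = y - alpha*grad = -2.5049
  prox(v) = soft_thresh(-2.5049, 0.5958) = -1.9091
Iteration 3: beta = 0.5, y = -1.9091 + 0.5*(-1.9091 + 1.692) = -2.0176
  grad(y) = 2.9648, v = y - alpha*grad = -2.6396
  prox(v) = soft_thresh(-2.6396, 0.5958) = -2.0438
f(x_3) = 1*(-2.0438)^2 + 7*(-2.0438) + 2.84*|-2.0438| = -4.3251


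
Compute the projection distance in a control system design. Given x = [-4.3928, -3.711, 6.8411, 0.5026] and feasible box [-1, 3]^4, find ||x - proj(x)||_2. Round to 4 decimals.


Project each component onto [-1, 3].
clip(-4.3928) = -1.0, clip(-3.711) = -1.0, clip(6.8411) = 3.0, clip(0.5026) = 0.5026
Projection = [-1.0, -1.0, 3.0, 0.5026]
Squared diffs: [11.5111, 7.3495, 14.754, 0.0]
Distance = sqrt(33.6146) = 5.7978


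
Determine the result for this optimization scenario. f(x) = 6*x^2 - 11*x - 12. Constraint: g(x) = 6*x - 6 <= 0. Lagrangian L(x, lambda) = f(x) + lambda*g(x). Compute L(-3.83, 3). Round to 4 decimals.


Step 1: Evaluate f(x).
f(-3.83) = 6*(-3.83)^2 - 11*(-3.83) - 12 = 118.1434
Step 2: Evaluate g(x).
g(-3.83) = 6*-3.83 - 6 = -28.98
Step 3: Compute Lagrangian.
L = 118.1434 + 3*-28.98 = 31.2034


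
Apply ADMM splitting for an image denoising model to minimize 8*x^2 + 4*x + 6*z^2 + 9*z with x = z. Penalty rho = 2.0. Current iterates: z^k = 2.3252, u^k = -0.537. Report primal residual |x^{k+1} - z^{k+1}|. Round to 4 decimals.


ADMM iteration with rho = 2.0, z^k = 2.3252, u^k = -0.537
Step 1: x-update.
Minimize 8*x^2 + 4*x + (2.0/2)*(x - 2.3252 - 0.537)^2
FOC: (2*8 + 2.0)*x = -4 + 2.0*(2.3252 + 0.537)
x^{k+1} = 0.0958
Step 2: z-update.
Minimize 6*z^2 + 9*z + (2.0/2)*(0.0958 - z - 0.537)^2
FOC: (2*6 + 2.0)*z = -9 + 2.0*(0.0958 - 0.537)
z^{k+1} = -0.7059
Step 3: u-update.
u^{k+1} = -0.537 + 0.0958 + 0.7059 = 0.2647
Step 4: Primal residual = |0.0958 + 0.7059| = 0.8017


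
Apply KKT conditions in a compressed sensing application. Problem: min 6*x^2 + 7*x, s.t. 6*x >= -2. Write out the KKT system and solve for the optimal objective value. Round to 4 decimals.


Step 1: Try lambda = 0 (constraint inactive).
x_unc = -7/(2*6) = -0.5833
Check: 6*-0.5833 = -3.4998 < -2 -- violated!
Step 2: Constraint must be active: 6*x = -2
x* = -2/6 = -1/3 = -0.3333 (rounded; the exact value -1/3 is used below)
lambda = (2*6*(-1/3) + 7)/6 = 0.5
Step 3: Compute optimal value.
f(x*) = 6*(-1/3)^2 + 7*(-1/3) = -1.6667


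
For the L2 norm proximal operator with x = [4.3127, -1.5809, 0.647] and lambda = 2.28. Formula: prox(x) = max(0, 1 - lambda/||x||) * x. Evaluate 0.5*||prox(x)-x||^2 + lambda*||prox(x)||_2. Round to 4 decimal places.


Step 1: Compute ||x||.
||x|| = 4.6387
Step 2: Compute scaling factor.
scale = max(0, 1 - 2.28/4.6387) = 0.5085
Step 3: prox(x) = [2.1929, -0.8039, 0.329]
||prox(x)|| = 2.3587
Step 4: Proximal objective.
0.5*||prox-x||^2 = 2.5992
lambda*||prox|| = 5.3778
Total = 7.977


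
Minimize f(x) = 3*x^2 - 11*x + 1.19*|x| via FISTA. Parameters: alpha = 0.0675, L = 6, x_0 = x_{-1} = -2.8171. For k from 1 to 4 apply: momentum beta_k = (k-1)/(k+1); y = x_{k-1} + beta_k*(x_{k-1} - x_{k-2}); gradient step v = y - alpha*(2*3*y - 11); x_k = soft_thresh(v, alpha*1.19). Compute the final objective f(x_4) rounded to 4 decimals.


FISTA on f(x) = 3*x^2 - 11*x + 1.19*|x|
L = 6, alpha = 0.0675
Iteration 1: beta = 0.0, y = -2.8171 + 0.0*(-2.8171 + 2.8171) = -2.8171
  grad(y) = -27.9026, v = y - alpha*grad = -0.9337
  prox(v) = soft_thresh(-0.9337, 0.0803) = -0.8533
Iteration 2: beta = 0.3333, y = -0.8533 + 0.3333*(-0.8533 + 2.8171) = -0.1988
  grad(y) = -12.1926, v = y - alpha*grad = 0.6242
  prox(v) = soft_thresh(0.6242, 0.0803) = 0.5439
Iteration 3: beta = 0.5, y = 0.5439 + 0.5*(0.5439 + 0.8533) = 1.2425
  grad(y) = -3.5448, v = y - alpha*grad = 1.4818
  prox(v) = soft_thresh(1.4818, 0.0803) = 1.4015
Iteration 4: beta = 0.6, y = 1.4015 + 0.6*(1.4015 - 0.5439) = 1.916
  grad(y) = 0.4962, v = y - alpha*grad = 1.8825
  prox(v) = soft_thresh(1.8825, 0.0803) = 1.8022
f(x_4) = 3*1.8022^2 - 11*1.8022 + 1.19*|1.8022| = -7.9358


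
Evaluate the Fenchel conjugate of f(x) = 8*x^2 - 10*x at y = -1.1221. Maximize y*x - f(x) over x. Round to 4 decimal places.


f*(y) = sup_x {y*x - a*x^2 - b*x} = sup_x {(y-b)*x - a*x^2}
FOC: (y - b) - 2a*x = 0 => x* = (y - b)/(2a)
x* = (-1.1221 + 10)/(2*8) = 0.5549
f*(-1.1221) = (y-b)^2/(4a) = (-1.1221 + 10)^2/(4*8)
= 78.8171/32 = 2.463


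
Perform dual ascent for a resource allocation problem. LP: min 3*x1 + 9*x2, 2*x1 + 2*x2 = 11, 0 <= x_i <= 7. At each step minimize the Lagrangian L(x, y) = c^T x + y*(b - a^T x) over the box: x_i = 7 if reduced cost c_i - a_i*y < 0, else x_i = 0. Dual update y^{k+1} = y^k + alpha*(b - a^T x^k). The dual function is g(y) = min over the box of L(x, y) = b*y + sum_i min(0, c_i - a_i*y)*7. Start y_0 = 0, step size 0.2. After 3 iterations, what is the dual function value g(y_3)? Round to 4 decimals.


Dual ascent for LP: min 3*x1 + 9*x2, 2*x1 + 2*x2 = 11, 0 <= x_i <= 7
Step 1: y^k = 0.0, reduced costs: (3.0, 9.0)
  x^k = (0.0, 0.0), subgradient = b - a^T x = 11.0
  y^{k+1} = 0.0 + 0.2*11.0 = 2.2
Step 2: y^k = 2.2, reduced costs: (-1.4, 4.6)
  x^k = (7.0, 0.0), subgradient = b - a^T x = -3.0
  y^{k+1} = 2.2 + 0.2*-3.0 = 1.6
Step 3: y^k = 1.6, reduced costs: (-0.2, 5.8)
  x^k = (7.0, 0.0), subgradient = b - a^T x = -3.0
  y^{k+1} = 1.6 + 0.2*-3.0 = 1.0
Dual objective at y_3 = 1.0: reduced costs (1.0, 7.0), box minimizer x = (0.0, 0.0)
g(y_3) = b*y + (c1 - a1*y)*x1 + (c2 - a2*y)*x2 = 11*1.0 + 1.0*0.0 + 7.0*0.0 = 11.0 + 0.0 + 0.0 = 11.0


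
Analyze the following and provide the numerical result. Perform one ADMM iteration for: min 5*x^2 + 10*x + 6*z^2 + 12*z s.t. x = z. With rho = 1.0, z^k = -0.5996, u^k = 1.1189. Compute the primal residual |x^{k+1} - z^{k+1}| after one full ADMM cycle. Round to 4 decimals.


ADMM iteration with rho = 1.0, z^k = -0.5996, u^k = 1.1189
Step 1: x-update.
Minimize 5*x^2 + 10*x + (1.0/2)*(x + 0.5996 + 1.1189)^2
FOC: (2*5 + 1.0)*x = -10 + 1.0*(-0.5996 - 1.1189)
x^{k+1} = -1.0653
Step 2: z-update.
Minimize 6*z^2 + 12*z + (1.0/2)*(-1.0653 - z + 1.1189)^2
FOC: (2*6 + 1.0)*z = -12 + 1.0*(-1.0653 + 1.1189)
z^{k+1} = -0.919
Step 3: u-update.
u^{k+1} = 1.1189 - 1.0653 + 0.919 = 0.9725
Step 4: Primal residual = |-1.0653 + 0.919| = 0.1464


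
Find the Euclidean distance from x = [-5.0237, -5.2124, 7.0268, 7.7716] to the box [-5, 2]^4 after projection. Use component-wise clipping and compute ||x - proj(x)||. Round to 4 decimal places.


Project each component onto [-5, 2].
clip(-5.0237) = -5.0, clip(-5.2124) = -5.0, clip(7.0268) = 2.0, clip(7.7716) = 2.0
Projection = [-5.0, -5.0, 2.0, 2.0]
Squared diffs: [0.0006, 0.0451, 25.2687, 33.3114]
Distance = sqrt(58.6258) = 7.6567


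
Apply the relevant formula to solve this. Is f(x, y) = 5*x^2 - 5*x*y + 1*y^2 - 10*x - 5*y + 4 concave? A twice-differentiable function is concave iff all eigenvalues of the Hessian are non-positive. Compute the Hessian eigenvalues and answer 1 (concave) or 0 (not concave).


The Hessian of f(x,y) = 5*x^2 - 5*x*y + 1*y^2 - 10*x - 5*y + 4 is:
H = [[10, -5], [-5, 2]]
Trace = 10 + 2 = 12
Determinant = 10*2 - (-5)^2 = -5
Discriminant = (12)^2 - 4*-5 = 164.0
Eigenvalues: lambda_1 = -0.4031, lambda_2 = 12.4031
The function is not concave.

0


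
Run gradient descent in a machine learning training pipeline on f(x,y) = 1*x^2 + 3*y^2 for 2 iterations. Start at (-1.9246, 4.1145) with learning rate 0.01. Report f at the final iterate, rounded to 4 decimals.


Gradient descent on f(x,y) = 1*x^2 + 3*y^2.
Starting point: (-1.9246, 4.1145), alpha = 0.01
Step 1: grad_x = 2*1*-1.9246 = -3.8492, grad_y = 2*3*4.1145 = 24.687
  x_1 = -1.9246 - 0.01*-3.8492 = -1.8861
  y_1 = 4.1145 - 0.01*24.687 = 3.8676
Step 2: grad_x = 2*1*-1.8861 = -3.7722, grad_y = 2*3*3.8676 = 23.2058
  x_2 = -1.8861 - 0.01*-3.7722 = -1.8484
  y_2 = 3.8676 - 0.01*23.2058 = 3.6356
f(-1.8484, 3.6356) = 1*(-1.8484)^2 + 3*3.6356^2 = 43.0687


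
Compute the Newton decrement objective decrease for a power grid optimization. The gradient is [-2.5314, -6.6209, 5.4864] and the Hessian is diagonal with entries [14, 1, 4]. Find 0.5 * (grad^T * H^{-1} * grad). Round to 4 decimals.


Step 1: H is diagonal, so H^(-1) * g = [-0.1808, -6.6209, 1.3716].
Step 2: g^T H^(-1) g = sum_i g_i^2 / H_ii
  = (-2.5314)^2/14 + (-6.6209)^2/1 + (5.4864)^2/4
  = 0.4577 + 43.8363 + 7.5251 = 51.8192
Step 3: Objective decrease = 0.5 * g^T H^(-1) g = 25.9096


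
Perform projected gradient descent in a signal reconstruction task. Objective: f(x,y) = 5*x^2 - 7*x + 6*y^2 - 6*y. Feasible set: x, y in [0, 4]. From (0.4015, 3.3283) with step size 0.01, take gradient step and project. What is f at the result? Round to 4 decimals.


Step 1: Compute gradient at (0.4015, 3.3283).
grad_x = 2*5*0.4015 - 7 = -2.985
grad_y = 2*6*3.3283 - 6 = 33.9396
Step 2: Gradient step.
x_raw = 0.4015 - 0.01*-2.985 = 0.4314
y_raw = 3.3283 - 0.01*33.9396 = 2.9889
Step 3: Project onto [0, 4].
x_proj = clip(0.4314) = 0.4314
y_proj = clip(2.9889) = 2.9889
Step 4: Evaluate f.
f(0.4314, 2.9889) = 33.5787


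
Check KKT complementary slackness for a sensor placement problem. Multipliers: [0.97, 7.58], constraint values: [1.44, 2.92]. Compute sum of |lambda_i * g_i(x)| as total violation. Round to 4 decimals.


KKT complementary slackness check:
lambda_1 * g_1 = 0.97 * 1.44 = 1.3968
lambda_2 * g_2 = 7.58 * 2.92 = 22.1336
Total violation = 1.3968 + 22.1336 = 23.5304


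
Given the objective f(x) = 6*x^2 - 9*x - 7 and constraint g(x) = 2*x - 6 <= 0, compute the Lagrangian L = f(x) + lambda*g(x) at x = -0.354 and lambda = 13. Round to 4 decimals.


Step 1: Evaluate f(x).
f(-0.354) = 6*(-0.354)^2 - 9*(-0.354) - 7 = -3.0621
Step 2: Evaluate g(x).
g(-0.354) = 2*-0.354 - 6 = -6.708
Step 3: Compute Lagrangian.
L = -3.0621 + 13*-6.708 = -90.2661


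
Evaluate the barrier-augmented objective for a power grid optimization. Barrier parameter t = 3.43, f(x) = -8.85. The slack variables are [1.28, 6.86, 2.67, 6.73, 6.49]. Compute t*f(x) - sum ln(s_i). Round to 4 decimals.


Step 1: Compute log-barrier.
ln values: [0.2469, 1.9257, 0.9821, 1.9066, 1.8703]
phi = -(0.2469 + 1.9257 + 0.9821 + 1.9066 + 1.8703) = -6.9315
Step 2: Compute augmented objective.
t*f(x) = 3.43*-8.85 = -30.3555
Total = -30.3555 - 6.9315 = -37.287


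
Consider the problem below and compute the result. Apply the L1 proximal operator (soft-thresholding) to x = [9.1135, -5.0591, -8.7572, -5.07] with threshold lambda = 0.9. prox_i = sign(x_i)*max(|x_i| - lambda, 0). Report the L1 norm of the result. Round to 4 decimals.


Soft-thresholding with lambda = 0.9:
prox(9.1135) = sign(9.1135)*max(|9.1135| - 0.9, 0) = 8.2135
prox(-5.0591) = sign(-5.0591)*max(|-5.0591| - 0.9, 0) = -4.1591
prox(-8.7572) = sign(-8.7572)*max(|-8.7572| - 0.9, 0) = -7.8572
prox(-5.07) = sign(-5.07)*max(|-5.07| - 0.9, 0) = -4.17
prox(x) = [8.2135, -4.1591, -7.8572, -4.17]
||prox(x)||_1 = 8.2135 + 4.1591 + 7.8572 + 4.17 = 24.3998


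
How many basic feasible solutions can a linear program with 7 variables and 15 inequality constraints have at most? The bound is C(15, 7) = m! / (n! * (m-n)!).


Each vertex corresponds to some choice of n active constraints out of m, so the number of vertices is at most C(m, n) = m! / (n!(m-n)!).
m = 15, n = 7
Numerator: 15 * 14 * 13 * 12 * 11 * 10 * 9
Denominator: 7! = 5040
C(15, 7) = 6435


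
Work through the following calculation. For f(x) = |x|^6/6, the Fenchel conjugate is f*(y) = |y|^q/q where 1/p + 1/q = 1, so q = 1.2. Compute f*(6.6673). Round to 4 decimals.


The conjugate exponent q satisfies 1/p + 1/q = 1.
p = 6, so q = 6/(6 - 1) = 1.2
|y|^q = 6.6673^1.2 = 9.7441
f*(6.6673) = 9.7441 / 1.2 = 8.1201


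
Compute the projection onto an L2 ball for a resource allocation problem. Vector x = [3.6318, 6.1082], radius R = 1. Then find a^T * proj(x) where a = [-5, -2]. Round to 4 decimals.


Step 1: Compute ||x|| (intermediates to 6 decimals).
||x|| = sqrt(3.6318^2 + 6.1082^2) = 7.106341
Step 2: Project.
Since ||x|| > R, scale = R/||x|| = 1/7.106341 = 0.140719, proj(x) = scale * x
proj(x) = [0.511063, 0.85954]
Step 3: Dot product.
a^T * proj(x) = -5*0.511063 - 2*0.85954 = -4.2744


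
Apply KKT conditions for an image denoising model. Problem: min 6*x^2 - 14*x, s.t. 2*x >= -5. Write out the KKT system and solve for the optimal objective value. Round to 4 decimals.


Step 1: Try lambda = 0 (constraint inactive).
Stationarity: 2*6*x - 14 = 0
x* = 14/(2*6) = 7/6 = 1.1667 (rounded; the exact value 7/6 is used below)
Check constraint: 2*1.1667 = 2.3334 >= -5 -- satisfied.
Step 2: Compute optimal value.
f(x*) = 6*(7/6)^2 - 14*(7/6) = -8.1667


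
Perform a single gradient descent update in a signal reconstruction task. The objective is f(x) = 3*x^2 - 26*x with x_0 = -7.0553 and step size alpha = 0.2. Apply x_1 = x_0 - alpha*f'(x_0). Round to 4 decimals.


We compute the gradient at x_0 and apply the update.
f'(x) = 6*x - 26
f'(-7.0553) = 6*-7.0553 - 26 = -68.3318
x_1 = -7.0553 - 0.2*-68.3318 = 6.6111


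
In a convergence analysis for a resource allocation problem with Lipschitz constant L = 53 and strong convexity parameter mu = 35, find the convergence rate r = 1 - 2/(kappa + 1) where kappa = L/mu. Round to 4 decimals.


Step 1: Compute the condition number.
kappa = L/mu = 53/35 = 1.5143
Step 2: Compute the convergence rate.
r = 1 - 2/(kappa + 1) = 1 - 2*mu/(L + mu) = (L - mu)/(L + mu) = 18/88 = 0.2045


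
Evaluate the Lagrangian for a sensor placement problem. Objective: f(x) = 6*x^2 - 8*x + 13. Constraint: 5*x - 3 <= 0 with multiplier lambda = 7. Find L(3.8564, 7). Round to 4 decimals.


Step 1: Evaluate f(x).
f(3.8564) = 6*3.8564^2 - 8*3.8564 + 13 = 71.3797
Step 2: Evaluate g(x).
g(3.8564) = 5*3.8564 - 3 = 16.282
Step 3: Compute Lagrangian.
L = 71.3797 + 7*16.282 = 185.3537


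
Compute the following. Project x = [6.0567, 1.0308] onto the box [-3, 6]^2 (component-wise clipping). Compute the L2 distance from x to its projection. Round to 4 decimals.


Project each component onto [-3, 6].
clip(6.0567) = 6.0, clip(1.0308) = 1.0308
Projection = [6.0, 1.0308]
Squared diffs: [0.0032, 0.0]
Distance = sqrt(0.0032) = 0.0567


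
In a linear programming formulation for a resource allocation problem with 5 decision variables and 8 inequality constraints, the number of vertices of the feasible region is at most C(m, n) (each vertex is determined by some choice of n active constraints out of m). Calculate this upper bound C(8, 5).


Each vertex corresponds to some choice of n active constraints out of m, so the number of vertices is at most C(m, n) = m! / (n!(m-n)!).
m = 8, n = 5
Numerator: 8 * 7 * 6 * 5 * 4
Denominator: 5! = 120
C(8, 5) = 56


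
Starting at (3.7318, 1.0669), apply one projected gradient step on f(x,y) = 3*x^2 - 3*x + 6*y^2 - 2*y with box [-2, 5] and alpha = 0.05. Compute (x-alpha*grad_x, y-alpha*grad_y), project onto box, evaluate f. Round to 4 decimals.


Step 1: Compute gradient at (3.7318, 1.0669).
grad_x = 2*3*3.7318 - 3 = 19.3908
grad_y = 2*6*1.0669 - 2 = 10.8028
Step 2: Gradient step.
x_raw = 3.7318 - 0.05*19.3908 = 2.7623
y_raw = 1.0669 - 0.05*10.8028 = 0.5268
Step 3: Project onto [-2, 5].
x_proj = clip(2.7623) = 2.7623
y_proj = clip(0.5268) = 0.5268
Step 4: Evaluate f.
f(2.7623, 0.5268) = 15.2148


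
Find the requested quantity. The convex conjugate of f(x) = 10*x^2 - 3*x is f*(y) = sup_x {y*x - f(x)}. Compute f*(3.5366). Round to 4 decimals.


f*(y) = sup_x {y*x - a*x^2 - b*x} = sup_x {(y-b)*x - a*x^2}
FOC: (y - b) - 2a*x = 0 => x* = (y - b)/(2a)
x* = (3.5366 + 3)/(2*10) = 0.3268
f*(3.5366) = (y-b)^2/(4a) = (3.5366 + 3)^2/(4*10)
= 42.7271/40 = 1.0682


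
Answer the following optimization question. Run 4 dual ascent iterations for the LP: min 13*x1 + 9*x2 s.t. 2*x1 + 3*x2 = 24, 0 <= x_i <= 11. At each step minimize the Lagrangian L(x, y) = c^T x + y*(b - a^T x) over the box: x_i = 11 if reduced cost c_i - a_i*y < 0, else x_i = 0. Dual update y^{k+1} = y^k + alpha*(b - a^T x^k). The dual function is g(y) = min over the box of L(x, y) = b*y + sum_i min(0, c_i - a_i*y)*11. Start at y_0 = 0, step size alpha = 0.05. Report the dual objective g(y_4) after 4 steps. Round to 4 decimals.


Dual ascent for LP: min 13*x1 + 9*x2, 2*x1 + 3*x2 = 24, 0 <= x_i <= 11
Step 1: y^k = 0.0, reduced costs: (13.0, 9.0)
  x^k = (0.0, 0.0), subgradient = b - a^T x = 24.0
  y^{k+1} = 0.0 + 0.05*24.0 = 1.2
Step 2: y^k = 1.2, reduced costs: (10.6, 5.4)
  x^k = (0.0, 0.0), subgradient = b - a^T x = 24.0
  y^{k+1} = 1.2 + 0.05*24.0 = 2.4
Step 3: y^k = 2.4, reduced costs: (8.2, 1.8)
  x^k = (0.0, 0.0), subgradient = b - a^T x = 24.0
  y^{k+1} = 2.4 + 0.05*24.0 = 3.6
Step 4: y^k = 3.6, reduced costs: (5.8, -1.8)
  x^k = (0.0, 11.0), subgradient = b - a^T x = -9.0
  y^{k+1} = 3.6 + 0.05*-9.0 = 3.15
Dual objective at y_4 = 3.15: reduced costs (6.7, -0.45), box minimizer x = (0.0, 11.0)
g(y_4) = b*y + (c1 - a1*y)*x1 + (c2 - a2*y)*x2 = 24*3.15 + 6.7*0.0 + (-0.45)*11.0 = 75.6 + 0.0 - 4.95 = 70.65


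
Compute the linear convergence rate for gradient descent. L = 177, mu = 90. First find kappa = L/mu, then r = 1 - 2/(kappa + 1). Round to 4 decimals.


Step 1: Compute the condition number.
kappa = L/mu = 177/90 = 1.9667
Step 2: Compute the convergence rate.
r = 1 - 2/(kappa + 1) = 1 - 2*mu/(L + mu) = (L - mu)/(L + mu) = 87/267 = 0.3258


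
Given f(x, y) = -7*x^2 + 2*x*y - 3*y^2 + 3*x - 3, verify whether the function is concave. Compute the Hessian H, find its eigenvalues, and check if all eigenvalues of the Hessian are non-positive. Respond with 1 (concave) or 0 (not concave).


The Hessian of f(x,y) = -7*x^2 + 2*x*y - 3*y^2 + 3*x - 3 is:
H = [[-14, 2], [2, -6]]
Trace = -14 - 6 = -20
Determinant = -14*-6 - (2)^2 = 80
Discriminant = (-20)^2 - 4*80 = 80.0
Eigenvalues: lambda_1 = -14.4721, lambda_2 = -5.5279
The function is concave.

1


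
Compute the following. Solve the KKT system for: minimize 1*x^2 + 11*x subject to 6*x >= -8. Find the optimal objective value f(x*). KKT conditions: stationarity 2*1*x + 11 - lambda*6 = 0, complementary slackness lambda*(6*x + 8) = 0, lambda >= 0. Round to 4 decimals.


Step 1: Try lambda = 0 (constraint inactive).
x_unc = -11/(2*1) = -5.5
Check: 6*-5.5 = -33.0 < -8 -- violated!
Step 2: Constraint must be active: 6*x = -8
x* = -8/6 = -4/3 = -1.3333 (rounded; the exact value -4/3 is used below)
lambda = (2*1*(-4/3) + 11)/6 = 1.3889
Step 3: Compute optimal value.
f(x*) = 1*(-4/3)^2 + 11*(-4/3) = -12.8889


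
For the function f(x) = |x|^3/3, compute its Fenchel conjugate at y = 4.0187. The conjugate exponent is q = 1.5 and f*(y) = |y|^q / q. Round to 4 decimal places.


The conjugate exponent q satisfies 1/p + 1/q = 1.
p = 3, so q = 3/(3 - 1) = 1.5
|y|^q = 4.0187^1.5 = 8.0562
f*(4.0187) = 8.0562 / 1.5 = 5.3708


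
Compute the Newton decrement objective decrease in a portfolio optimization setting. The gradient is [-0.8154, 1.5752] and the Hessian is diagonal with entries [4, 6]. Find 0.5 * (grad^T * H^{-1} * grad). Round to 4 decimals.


Step 1: H is diagonal, so H^(-1) * g = [-0.2039, 0.2625].
Step 2: g^T H^(-1) g = sum_i g_i^2 / H_ii
  = (-0.8154)^2/4 + (1.5752)^2/6
  = 0.1662 + 0.4135 = 0.5798
Step 3: Objective decrease = 0.5 * g^T H^(-1) g = 0.2899


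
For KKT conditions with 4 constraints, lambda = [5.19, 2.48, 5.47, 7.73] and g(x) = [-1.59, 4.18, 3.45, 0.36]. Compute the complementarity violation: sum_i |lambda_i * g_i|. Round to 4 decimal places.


KKT complementary slackness check:
lambda_1 * g_1 = 5.19 * -1.59 = -8.2521
lambda_2 * g_2 = 2.48 * 4.18 = 10.3664
lambda_3 * g_3 = 5.47 * 3.45 = 18.8715
lambda_4 * g_4 = 7.73 * 0.36 = 2.7828
Total violation = 8.2521 + 10.3664 + 18.8715 + 2.7828 = 40.2728


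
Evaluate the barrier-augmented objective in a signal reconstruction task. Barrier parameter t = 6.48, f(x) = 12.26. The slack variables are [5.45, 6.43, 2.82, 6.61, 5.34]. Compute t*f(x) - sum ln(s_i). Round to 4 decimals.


Step 1: Compute log-barrier.
ln values: [1.6956, 1.861, 1.0367, 1.8886, 1.6752]
phi = -(1.6956 + 1.861 + 1.0367 + 1.8886 + 1.6752) = -8.1571
Step 2: Compute augmented objective.
t*f(x) = 6.48*12.26 = 79.4448
Total = 79.4448 - 8.1571 = 71.2877


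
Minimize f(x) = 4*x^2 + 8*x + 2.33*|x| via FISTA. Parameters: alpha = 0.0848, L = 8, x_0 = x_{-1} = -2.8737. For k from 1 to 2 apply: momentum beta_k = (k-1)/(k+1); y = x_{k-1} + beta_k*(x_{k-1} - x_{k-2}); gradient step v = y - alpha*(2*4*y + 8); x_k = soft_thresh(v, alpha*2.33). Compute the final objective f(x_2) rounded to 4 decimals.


FISTA on f(x) = 4*x^2 + 8*x + 2.33*|x|
L = 8, alpha = 0.0848
Iteration 1: beta = 0.0, y = -2.8737 + 0.0*(-2.8737 + 2.8737) = -2.8737
  grad(y) = -14.9896, v = y - alpha*grad = -1.6026
  prox(v) = soft_thresh(-1.6026, 0.1976) = -1.405
Iteration 2: beta = 0.3333, y = -1.405 + 0.3333*(-1.405 + 2.8737) = -0.9154
  grad(y) = 0.6766, v = y - alpha*grad = -0.9728
  prox(v) = soft_thresh(-0.9728, 0.1976) = -0.7752
f(x_2) = 4*(-0.7752)^2 + 8*(-0.7752) + 2.33*|-0.7752| = -1.9916


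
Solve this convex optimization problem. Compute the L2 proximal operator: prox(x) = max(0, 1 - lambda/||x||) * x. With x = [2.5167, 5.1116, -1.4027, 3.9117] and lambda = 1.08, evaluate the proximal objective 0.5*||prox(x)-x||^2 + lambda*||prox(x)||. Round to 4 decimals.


Step 1: Compute ||x||.
||x|| = 7.052
Step 2: Compute scaling factor.
scale = max(0, 1 - 1.08/7.052) = 0.8469
Step 3: prox(x) = [2.1313, 4.3288, -1.1879, 3.3126]
||prox(x)|| = 5.972
Step 4: Proximal objective.
0.5*||prox-x||^2 = 0.5832
lambda*||prox|| = 6.4498
Total = 7.033


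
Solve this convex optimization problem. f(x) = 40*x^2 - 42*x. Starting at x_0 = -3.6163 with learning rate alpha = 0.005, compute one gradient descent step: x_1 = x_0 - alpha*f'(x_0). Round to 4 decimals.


We compute the gradient at x_0 and apply the update.
f'(x) = 80*x - 42
f'(-3.6163) = 80*-3.6163 - 42 = -331.304
x_1 = -3.6163 - 0.005*-331.304 = -1.9598


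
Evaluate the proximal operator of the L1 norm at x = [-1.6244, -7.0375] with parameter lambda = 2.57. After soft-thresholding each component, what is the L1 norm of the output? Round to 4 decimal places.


Soft-thresholding with lambda = 2.57:
prox(-1.6244) = sign(-1.6244)*max(|-1.6244| - 2.57, 0) = 0.0
prox(-7.0375) = sign(-7.0375)*max(|-7.0375| - 2.57, 0) = -4.4675
prox(x) = [0.0, -4.4675]
||prox(x)||_1 = 0.0 + 4.4675 = 4.4675


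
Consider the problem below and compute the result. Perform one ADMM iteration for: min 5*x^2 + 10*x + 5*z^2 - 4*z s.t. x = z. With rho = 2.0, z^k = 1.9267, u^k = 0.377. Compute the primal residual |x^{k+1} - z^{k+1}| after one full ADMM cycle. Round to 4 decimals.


ADMM iteration with rho = 2.0, z^k = 1.9267, u^k = 0.377
Step 1: x-update.
Minimize 5*x^2 + 10*x + (2.0/2)*(x - 1.9267 + 0.377)^2
FOC: (2*5 + 2.0)*x = -10 + 2.0*(1.9267 - 0.377)
x^{k+1} = -0.5751
Step 2: z-update.
Minimize 5*z^2 - 4*z + (2.0/2)*(-0.5751 - z + 0.377)^2
FOC: (2*5 + 2.0)*z = 4 + 2.0*(-0.5751 + 0.377)
z^{k+1} = 0.3003
Step 3: u-update.
u^{k+1} = 0.377 - 0.5751 - 0.3003 = -0.4984
Step 4: Primal residual = |-0.5751 - 0.3003| = 0.8754


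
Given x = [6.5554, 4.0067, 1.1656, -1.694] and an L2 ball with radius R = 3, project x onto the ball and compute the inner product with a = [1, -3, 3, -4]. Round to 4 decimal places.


Step 1: Compute ||x|| (intermediates to 6 decimals).
||x|| = sqrt(6.5554^2 + 4.0067^2 + 1.1656^2 + (-1.694)^2) = 7.953312
Step 2: Project.
Since ||x|| > R, scale = R/||x|| = 3/7.953312 = 0.377201, proj(x) = scale * x
proj(x) = [2.472703, 1.511331, 0.439665, -0.638978]
Step 3: Dot product.
a^T * proj(x) = 1*2.472703 - 3*1.511331 + 3*0.439665 - 4*(-0.638978) = 1.8136


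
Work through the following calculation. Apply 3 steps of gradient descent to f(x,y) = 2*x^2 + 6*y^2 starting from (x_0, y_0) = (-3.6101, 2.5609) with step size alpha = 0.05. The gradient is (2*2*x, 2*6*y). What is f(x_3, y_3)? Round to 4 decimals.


Gradient descent on f(x,y) = 2*x^2 + 6*y^2.
Starting point: (-3.6101, 2.5609), alpha = 0.05
Step 1: grad_x = 2*2*-3.6101 = -14.4404, grad_y = 2*6*2.5609 = 30.7308
  x_1 = -3.6101 - 0.05*-14.4404 = -2.8881
  y_1 = 2.5609 - 0.05*30.7308 = 1.0244
Step 2: grad_x = 2*2*-2.8881 = -11.5523, grad_y = 2*6*1.0244 = 12.2923
  x_2 = -2.8881 - 0.05*-11.5523 = -2.3105
  y_2 = 1.0244 - 0.05*12.2923 = 0.4097
Step 3: grad_x = 2*2*-2.3105 = -9.2419, grad_y = 2*6*0.4097 = 4.9169
  x_3 = -2.3105 - 0.05*-9.2419 = -1.8484
  y_3 = 0.4097 - 0.05*4.9169 = 0.1639
f(-1.8484, 0.1639) = 2*(-1.8484)^2 + 6*0.1639^2 = 6.9941


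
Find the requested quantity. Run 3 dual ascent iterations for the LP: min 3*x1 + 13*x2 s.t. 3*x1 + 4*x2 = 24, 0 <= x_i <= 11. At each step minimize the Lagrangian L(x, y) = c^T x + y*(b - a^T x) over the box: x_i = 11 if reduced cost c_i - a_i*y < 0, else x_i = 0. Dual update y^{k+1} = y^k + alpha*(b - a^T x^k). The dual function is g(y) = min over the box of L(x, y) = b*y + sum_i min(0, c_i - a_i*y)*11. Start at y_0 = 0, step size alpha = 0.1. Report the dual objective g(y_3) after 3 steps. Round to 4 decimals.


Dual ascent for LP: min 3*x1 + 13*x2, 3*x1 + 4*x2 = 24, 0 <= x_i <= 11
Step 1: y^k = 0.0, reduced costs: (3.0, 13.0)
  x^k = (0.0, 0.0), subgradient = b - a^T x = 24.0
  y^{k+1} = 0.0 + 0.1*24.0 = 2.4
Step 2: y^k = 2.4, reduced costs: (-4.2, 3.4)
  x^k = (11.0, 0.0), subgradient = b - a^T x = -9.0
  y^{k+1} = 2.4 + 0.1*-9.0 = 1.5
Step 3: y^k = 1.5, reduced costs: (-1.5, 7.0)
  x^k = (11.0, 0.0), subgradient = b - a^T x = -9.0
  y^{k+1} = 1.5 + 0.1*-9.0 = 0.6
Dual objective at y_3 = 0.6: reduced costs (1.2, 10.6), box minimizer x = (0.0, 0.0)
g(y_3) = b*y + (c1 - a1*y)*x1 + (c2 - a2*y)*x2 = 24*0.6 + 1.2*0.0 + 10.6*0.0 = 14.4 + 0.0 + 0.0 = 14.4


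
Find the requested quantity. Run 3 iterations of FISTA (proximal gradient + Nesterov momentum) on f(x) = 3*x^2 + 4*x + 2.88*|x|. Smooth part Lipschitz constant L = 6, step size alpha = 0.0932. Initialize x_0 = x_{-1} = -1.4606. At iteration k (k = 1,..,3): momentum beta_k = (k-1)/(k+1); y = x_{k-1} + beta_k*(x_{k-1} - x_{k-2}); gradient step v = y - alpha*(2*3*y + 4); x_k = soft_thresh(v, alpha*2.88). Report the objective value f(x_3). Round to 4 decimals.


FISTA on f(x) = 3*x^2 + 4*x + 2.88*|x|
L = 6, alpha = 0.0932
Iteration 1: beta = 0.0, y = -1.4606 + 0.0*(-1.4606 + 1.4606) = -1.4606
  grad(y) = -4.7636, v = y - alpha*grad = -1.0166
  prox(v) = soft_thresh(-1.0166, 0.2684) = -0.7482
Iteration 2: beta = 0.3333, y = -0.7482 + 0.3333*(-0.7482 + 1.4606) = -0.5108
  grad(y) = 0.9355, v = y - alpha*grad = -0.5979
  prox(v) = soft_thresh(-0.5979, 0.2684) = -0.3295
Iteration 3: beta = 0.5, y = -0.3295 + 0.5*(-0.3295 + 0.7482) = -0.1202
  grad(y) = 3.2789, v = y - alpha*grad = -0.4258
  prox(v) = soft_thresh(-0.4258, 0.2684) = -0.1574
f(x_3) = 3*(-0.1574)^2 + 4*(-0.1574) + 2.88*|-0.1574| = -0.102


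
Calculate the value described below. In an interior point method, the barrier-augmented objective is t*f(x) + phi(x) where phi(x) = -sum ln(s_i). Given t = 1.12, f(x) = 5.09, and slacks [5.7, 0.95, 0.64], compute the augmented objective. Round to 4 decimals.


Step 1: Compute log-barrier.
ln values: [1.7405, -0.0513, -0.4463]
phi = -(1.7405 - 0.0513 - 0.4463) = -1.2429
Step 2: Compute augmented objective.
t*f(x) = 1.12*5.09 = 5.7008
Total = 5.7008 - 1.2429 = 4.4579


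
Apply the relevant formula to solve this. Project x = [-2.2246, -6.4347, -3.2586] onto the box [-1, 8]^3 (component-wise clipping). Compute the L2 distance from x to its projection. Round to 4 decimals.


Project each component onto [-1, 8].
clip(-2.2246) = -1.0, clip(-6.4347) = -1.0, clip(-3.2586) = -1.0
Projection = [-1.0, -1.0, -1.0]
Squared diffs: [1.4996, 29.536, 5.1013]
Distance = sqrt(36.1369) = 6.0114


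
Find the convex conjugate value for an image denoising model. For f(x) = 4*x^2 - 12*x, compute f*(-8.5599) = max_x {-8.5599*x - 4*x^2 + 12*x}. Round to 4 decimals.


f*(y) = sup_x {y*x - a*x^2 - b*x} = sup_x {(y-b)*x - a*x^2}
FOC: (y - b) - 2a*x = 0 => x* = (y - b)/(2a)
x* = (-8.5599 + 12)/(2*4) = 0.43
f*(-8.5599) = (y-b)^2/(4a) = (-8.5599 + 12)^2/(4*4)
= 11.8343/16 = 0.7396


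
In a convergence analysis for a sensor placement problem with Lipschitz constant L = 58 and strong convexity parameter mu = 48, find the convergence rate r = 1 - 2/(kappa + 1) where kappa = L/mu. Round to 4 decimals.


Step 1: Compute the condition number.
kappa = L/mu = 58/48 = 1.2083
Step 2: Compute the convergence rate.
r = 1 - 2/(kappa + 1) = 1 - 2*mu/(L + mu) = (L - mu)/(L + mu) = 10/106 = 0.0943


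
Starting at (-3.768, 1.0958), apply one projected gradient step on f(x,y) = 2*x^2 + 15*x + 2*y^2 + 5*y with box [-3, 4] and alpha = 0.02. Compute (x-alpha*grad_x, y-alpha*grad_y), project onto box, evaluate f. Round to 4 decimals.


Step 1: Compute gradient at (-3.768, 1.0958).
grad_x = 2*2*-3.768 + 15 = -0.072
grad_y = 2*2*1.0958 + 5 = 9.3832
Step 2: Gradient step.
x_raw = -3.768 - 0.02*-0.072 = -3.7666
y_raw = 1.0958 - 0.02*9.3832 = 0.9081
Step 3: Project onto [-3, 4].
x_proj = clip(-3.7666) = -3.0
y_proj = clip(0.9081) = 0.9081
Step 4: Evaluate f.
f(-3.0, 0.9081) = -20.8099


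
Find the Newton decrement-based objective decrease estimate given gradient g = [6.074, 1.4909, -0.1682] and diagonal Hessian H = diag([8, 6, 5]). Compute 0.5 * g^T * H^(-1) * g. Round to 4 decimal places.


Step 1: H is diagonal, so H^(-1) * g = [0.7593, 0.2485, -0.0336].
Step 2: g^T H^(-1) g = sum_i g_i^2 / H_ii
  = (6.074)^2/8 + (1.4909)^2/6 + (-0.1682)^2/5
  = 4.6117 + 0.3705 + 0.0057 = 4.9878
Step 3: Objective decrease = 0.5 * g^T H^(-1) g = 2.4939


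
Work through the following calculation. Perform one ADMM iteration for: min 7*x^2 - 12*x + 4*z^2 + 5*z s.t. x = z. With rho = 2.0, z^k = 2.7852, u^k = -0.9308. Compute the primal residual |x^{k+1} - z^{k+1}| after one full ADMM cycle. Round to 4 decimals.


ADMM iteration with rho = 2.0, z^k = 2.7852, u^k = -0.9308
Step 1: x-update.
Minimize 7*x^2 - 12*x + (2.0/2)*(x - 2.7852 - 0.9308)^2
FOC: (2*7 + 2.0)*x = 12 + 2.0*(2.7852 + 0.9308)
x^{k+1} = 1.2145
Step 2: z-update.
Minimize 4*z^2 + 5*z + (2.0/2)*(1.2145 - z - 0.9308)^2
FOC: (2*4 + 2.0)*z = -5 + 2.0*(1.2145 - 0.9308)
z^{k+1} = -0.4433
Step 3: u-update.
u^{k+1} = -0.9308 + 1.2145 + 0.4433 = 0.727
Step 4: Primal residual = |1.2145 + 0.4433| = 1.6578


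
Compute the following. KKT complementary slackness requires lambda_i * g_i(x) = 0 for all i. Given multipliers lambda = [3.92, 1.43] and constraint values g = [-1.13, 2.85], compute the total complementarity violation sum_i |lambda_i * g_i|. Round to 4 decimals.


KKT complementary slackness check:
lambda_1 * g_1 = 3.92 * -1.13 = -4.4296
lambda_2 * g_2 = 1.43 * 2.85 = 4.0755
Total violation = 4.4296 + 4.0755 = 8.5051


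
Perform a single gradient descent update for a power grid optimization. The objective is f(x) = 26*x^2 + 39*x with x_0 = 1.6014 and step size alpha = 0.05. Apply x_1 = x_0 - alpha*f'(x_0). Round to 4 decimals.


We compute the gradient at x_0 and apply the update.
f'(x) = 52*x + 39
f'(1.6014) = 52*1.6014 + 39 = 122.2728
x_1 = 1.6014 - 0.05*122.2728 = -4.5122


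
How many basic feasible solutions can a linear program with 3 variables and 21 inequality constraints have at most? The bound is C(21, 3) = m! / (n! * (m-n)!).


Each vertex corresponds to some choice of n active constraints out of m, so the number of vertices is at most C(m, n) = m! / (n!(m-n)!).
m = 21, n = 3
Numerator: 21 * 20 * 19
Denominator: 3! = 6
C(21, 3) = 1330


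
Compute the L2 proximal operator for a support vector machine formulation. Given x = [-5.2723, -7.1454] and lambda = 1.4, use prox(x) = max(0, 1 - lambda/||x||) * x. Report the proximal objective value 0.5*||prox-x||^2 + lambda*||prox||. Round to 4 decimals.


Step 1: Compute ||x||.
||x|| = 8.88
Step 2: Compute scaling factor.
scale = max(0, 1 - 1.4/8.88) = 0.8423
Step 3: prox(x) = [-4.4411, -6.0189]
||prox(x)|| = 7.48
Step 4: Proximal objective.
0.5*||prox-x||^2 = 0.98
lambda*||prox|| = 10.472
Total = 11.452


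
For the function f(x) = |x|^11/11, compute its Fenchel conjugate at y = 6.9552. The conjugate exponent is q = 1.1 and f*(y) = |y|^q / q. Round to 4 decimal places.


The conjugate exponent q satisfies 1/p + 1/q = 1.
p = 11, so q = 11/(11 - 1) = 1.1
|y|^q = 6.9552^1.1 = 8.4439
f*(6.9552) = 8.4439 / 1.1 = 7.6762


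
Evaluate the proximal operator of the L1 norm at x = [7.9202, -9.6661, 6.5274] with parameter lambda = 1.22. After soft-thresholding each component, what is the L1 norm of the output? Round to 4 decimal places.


Soft-thresholding with lambda = 1.22:
prox(7.9202) = sign(7.9202)*max(|7.9202| - 1.22, 0) = 6.7002
prox(-9.6661) = sign(-9.6661)*max(|-9.6661| - 1.22, 0) = -8.4461
prox(6.5274) = sign(6.5274)*max(|6.5274| - 1.22, 0) = 5.3074
prox(x) = [6.7002, -8.4461, 5.3074]
||prox(x)||_1 = 6.7002 + 8.4461 + 5.3074 = 20.4537


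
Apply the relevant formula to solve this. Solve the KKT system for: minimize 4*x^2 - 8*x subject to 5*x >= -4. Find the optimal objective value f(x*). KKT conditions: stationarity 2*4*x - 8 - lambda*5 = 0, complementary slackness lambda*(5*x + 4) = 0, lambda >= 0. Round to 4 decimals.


Step 1: Try lambda = 0 (constraint inactive).
Stationarity: 2*4*x - 8 = 0
x* = 8/(2*4) = 1.0
Check constraint: 5*1.0 = 5.0 >= -4 -- satisfied.
Step 2: Compute optimal value.
f(x*) = 4*1.0^2 - 8*1.0 = -4.0


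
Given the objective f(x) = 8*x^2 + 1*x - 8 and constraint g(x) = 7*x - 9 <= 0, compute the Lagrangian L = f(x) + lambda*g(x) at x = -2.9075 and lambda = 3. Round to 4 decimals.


Step 1: Evaluate f(x).
f(-2.9075) = 8*(-2.9075)^2 + 1*(-2.9075) - 8 = 56.721
Step 2: Evaluate g(x).
g(-2.9075) = 7*-2.9075 - 9 = -29.3525
Step 3: Compute Lagrangian.
L = 56.721 + 3*-29.3525 = -31.3366


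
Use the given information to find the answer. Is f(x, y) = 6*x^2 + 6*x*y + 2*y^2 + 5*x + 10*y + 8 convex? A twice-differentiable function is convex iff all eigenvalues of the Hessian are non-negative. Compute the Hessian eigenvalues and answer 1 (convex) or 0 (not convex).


The Hessian of f(x,y) = 6*x^2 + 6*x*y + 2*y^2 + 5*x + 10*y + 8 is:
H = [[12, 6], [6, 4]]
Trace = 12 + 4 = 16
Determinant = 12*4 - (6)^2 = 12
Discriminant = (16)^2 - 4*12 = 208.0
Eigenvalues: lambda_1 = 0.7889, lambda_2 = 15.2111
The function is convex.

1


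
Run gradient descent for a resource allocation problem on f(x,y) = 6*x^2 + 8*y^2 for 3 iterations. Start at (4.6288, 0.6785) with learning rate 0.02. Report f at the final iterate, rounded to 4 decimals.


Gradient descent on f(x,y) = 6*x^2 + 8*y^2.
Starting point: (4.6288, 0.6785), alpha = 0.02
Step 1: grad_x = 2*6*4.6288 = 55.5456, grad_y = 2*8*0.6785 = 10.856
  x_1 = 4.6288 - 0.02*55.5456 = 3.5179
  y_1 = 0.6785 - 0.02*10.856 = 0.4614
Step 2: grad_x = 2*6*3.5179 = 42.2147, grad_y = 2*8*0.4614 = 7.3821
  x_2 = 3.5179 - 0.02*42.2147 = 2.6736
  y_2 = 0.4614 - 0.02*7.3821 = 0.3137
Step 3: grad_x = 2*6*2.6736 = 32.0831, grad_y = 2*8*0.3137 = 5.0198
  x_3 = 2.6736 - 0.02*32.0831 = 2.0319
  y_3 = 0.3137 - 0.02*5.0198 = 0.2133
f(2.0319, 0.2133) = 6*2.0319^2 + 8*0.2133^2 = 25.1366


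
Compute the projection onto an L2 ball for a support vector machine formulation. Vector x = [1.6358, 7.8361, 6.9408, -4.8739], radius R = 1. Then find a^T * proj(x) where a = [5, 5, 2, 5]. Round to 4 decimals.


Step 1: Compute ||x|| (intermediates to 6 decimals).
||x|| = sqrt(1.6358^2 + 7.8361^2 + 6.9408^2 + (-4.8739)^2) = 11.662329
Step 2: Project.
Since ||x|| > R, scale = R/||x|| = 1/11.662329 = 0.085746, proj(x) = scale * x
proj(x) = [0.140263, 0.671914, 0.595146, -0.417917]
Step 3: Dot product.
a^T * proj(x) = 5*0.140263 + 5*0.671914 + 2*0.595146 + 5*(-0.417917) = 3.1616


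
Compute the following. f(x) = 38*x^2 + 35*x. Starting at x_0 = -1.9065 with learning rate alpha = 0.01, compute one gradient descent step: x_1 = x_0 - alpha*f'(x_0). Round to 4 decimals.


We compute the gradient at x_0 and apply the update.
f'(x) = 76*x + 35
f'(-1.9065) = 76*-1.9065 + 35 = -109.894
x_1 = -1.9065 - 0.01*-109.894 = -0.8076


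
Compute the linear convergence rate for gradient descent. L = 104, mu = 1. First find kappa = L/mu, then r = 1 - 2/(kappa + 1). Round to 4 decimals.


Step 1: Compute the condition number.
kappa = L/mu = 104/1 = 104.0
Step 2: Compute the convergence rate.
r = 1 - 2/(kappa + 1) = 1 - 2*mu/(L + mu) = (L - mu)/(L + mu) = 103/105 = 0.981


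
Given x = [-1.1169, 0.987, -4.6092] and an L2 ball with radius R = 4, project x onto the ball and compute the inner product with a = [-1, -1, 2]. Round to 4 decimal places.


Step 1: Compute ||x|| (intermediates to 6 decimals).
||x|| = sqrt((-1.1169)^2 + 0.987^2 + (-4.6092)^2) = 4.844209
Step 2: Project.
Since ||x|| > R, scale = R/||x|| = 4/4.844209 = 0.825728, proj(x) = scale * x
proj(x) = [-0.922256, 0.814994, -3.805945]
Step 3: Dot product.
a^T * proj(x) = -1*(-0.922256) - 1*0.814994 + 2*(-3.805945) = -7.5046


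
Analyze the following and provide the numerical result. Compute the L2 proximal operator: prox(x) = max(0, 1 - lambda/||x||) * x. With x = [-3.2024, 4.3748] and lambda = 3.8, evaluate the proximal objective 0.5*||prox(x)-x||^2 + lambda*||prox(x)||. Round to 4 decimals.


Step 1: Compute ||x||.
||x|| = 5.4216
Step 2: Compute scaling factor.
scale = max(0, 1 - 3.8/5.4216) = 0.2991
Step 3: prox(x) = [-0.9579, 1.3085]
||prox(x)|| = 1.6216
Step 4: Proximal objective.
0.5*||prox-x||^2 = 7.22
lambda*||prox|| = 6.1621
Total = 13.3823


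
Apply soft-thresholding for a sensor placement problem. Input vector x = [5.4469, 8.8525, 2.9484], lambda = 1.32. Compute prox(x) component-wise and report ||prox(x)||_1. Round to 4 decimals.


Soft-thresholding with lambda = 1.32:
prox(5.4469) = sign(5.4469)*max(|5.4469| - 1.32, 0) = 4.1269
prox(8.8525) = sign(8.8525)*max(|8.8525| - 1.32, 0) = 7.5325
prox(2.9484) = sign(2.9484)*max(|2.9484| - 1.32, 0) = 1.6284
prox(x) = [4.1269, 7.5325, 1.6284]
||prox(x)||_1 = 4.1269 + 7.5325 + 1.6284 = 13.2878


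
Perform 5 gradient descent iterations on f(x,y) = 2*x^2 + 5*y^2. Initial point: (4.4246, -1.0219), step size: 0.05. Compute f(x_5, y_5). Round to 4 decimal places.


Gradient descent on f(x,y) = 2*x^2 + 5*y^2.
Starting point: (4.4246, -1.0219), alpha = 0.05
Step 1: grad_x = 2*2*4.4246 = 17.6984, grad_y = 2*5*-1.0219 = -10.219
  x_1 = 4.4246 - 0.05*17.6984 = 3.5397
  y_1 = -1.0219 - 0.05*-10.219 = -0.511
Step 2: grad_x = 2*2*3.5397 = 14.1587, grad_y = 2*5*-0.511 = -5.1095
  x_2 = 3.5397 - 0.05*14.1587 = 2.8317
  y_2 = -0.511 - 0.05*-5.1095 = -0.2555
Step 3: grad_x = 2*2*2.8317 = 11.327, grad_y = 2*5*-0.2555 = -2.5548
  x_3 = 2.8317 - 0.05*11.327 = 2.2654
  y_3 = -0.2555 - 0.05*-2.5548 = -0.1277
Step 4: grad_x = 2*2*2.2654 = 9.0616, grad_y = 2*5*-0.1277 = -1.2774
  x_4 = 2.2654 - 0.05*9.0616 = 1.8123
  y_4 = -0.1277 - 0.05*-1.2774 = -0.0639
Step 5: grad_x = 2*2*1.8123 = 7.2493, grad_y = 2*5*-0.0639 = -0.6387
  x_5 = 1.8123 - 0.05*7.2493 = 1.4499
  y_5 = -0.0639 - 0.05*-0.6387 = -0.0319
f(1.4499, -0.0319) = 2*1.4499^2 + 5*(-0.0319)^2 = 4.2092
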